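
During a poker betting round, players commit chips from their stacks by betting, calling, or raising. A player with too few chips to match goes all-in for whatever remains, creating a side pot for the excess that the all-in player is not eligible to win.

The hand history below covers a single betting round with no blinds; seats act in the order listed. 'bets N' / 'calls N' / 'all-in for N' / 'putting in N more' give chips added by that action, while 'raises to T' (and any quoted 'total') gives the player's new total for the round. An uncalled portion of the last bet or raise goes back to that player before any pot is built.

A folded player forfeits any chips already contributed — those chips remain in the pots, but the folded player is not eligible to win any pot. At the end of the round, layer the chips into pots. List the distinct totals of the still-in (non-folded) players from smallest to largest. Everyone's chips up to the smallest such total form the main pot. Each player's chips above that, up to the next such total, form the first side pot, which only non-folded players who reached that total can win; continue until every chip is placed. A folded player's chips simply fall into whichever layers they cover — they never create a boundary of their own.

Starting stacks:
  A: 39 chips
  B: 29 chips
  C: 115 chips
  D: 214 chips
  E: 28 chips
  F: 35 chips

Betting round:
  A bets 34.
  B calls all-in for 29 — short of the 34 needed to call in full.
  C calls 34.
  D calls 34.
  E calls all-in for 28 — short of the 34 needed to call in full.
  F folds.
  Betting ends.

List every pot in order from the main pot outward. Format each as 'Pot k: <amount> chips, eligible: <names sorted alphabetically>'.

Pot 1: 140 chips, eligible: A, B, C, D, E
Pot 2: 4 chips, eligible: A, B, C, D
Pot 3: 15 chips, eligible: A, C, D

Derivation:
Contributions: A=34, B=29, C=34, D=34, E=28
Folded: F
Pot levels (distinct totals of non-folded players): 28, 29, 34
Layer 1-28: 28 each from A, B, C, D, E = 28*5 = 140 chips; eligible A, B, C, D, E
Layer 29-29: 1 each from A, B, C, D = 1*4 = 4 chips; eligible A, B, C, D
Layer 30-34: 5 each from A, C, D = 5*3 = 15 chips; eligible A, C, D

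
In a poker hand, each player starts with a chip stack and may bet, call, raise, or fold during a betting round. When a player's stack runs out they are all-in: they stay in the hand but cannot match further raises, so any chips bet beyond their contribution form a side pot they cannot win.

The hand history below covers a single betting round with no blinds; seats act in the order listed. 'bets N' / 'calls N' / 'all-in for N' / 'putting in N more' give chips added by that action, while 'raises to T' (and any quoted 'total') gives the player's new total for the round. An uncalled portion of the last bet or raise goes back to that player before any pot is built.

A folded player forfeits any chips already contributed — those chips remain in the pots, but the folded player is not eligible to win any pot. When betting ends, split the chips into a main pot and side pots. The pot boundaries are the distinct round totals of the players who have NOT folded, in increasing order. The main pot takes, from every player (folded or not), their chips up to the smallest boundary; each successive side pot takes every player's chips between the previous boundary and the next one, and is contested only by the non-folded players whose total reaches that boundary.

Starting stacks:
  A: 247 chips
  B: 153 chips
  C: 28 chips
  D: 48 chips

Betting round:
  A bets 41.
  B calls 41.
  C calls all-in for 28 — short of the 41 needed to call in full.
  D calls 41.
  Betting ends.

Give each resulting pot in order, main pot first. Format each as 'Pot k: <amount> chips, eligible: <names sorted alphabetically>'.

Contributions: A=41, B=41, C=28, D=41
Pot levels (distinct totals of non-folded players): 28, 41
Layer 1-28: 28 each from A, B, C, D = 28*4 = 112 chips; eligible A, B, C, D
Layer 29-41: 13 each from A, B, D = 13*3 = 39 chips; eligible A, B, D

Pot 1: 112 chips, eligible: A, B, C, D
Pot 2: 39 chips, eligible: A, B, D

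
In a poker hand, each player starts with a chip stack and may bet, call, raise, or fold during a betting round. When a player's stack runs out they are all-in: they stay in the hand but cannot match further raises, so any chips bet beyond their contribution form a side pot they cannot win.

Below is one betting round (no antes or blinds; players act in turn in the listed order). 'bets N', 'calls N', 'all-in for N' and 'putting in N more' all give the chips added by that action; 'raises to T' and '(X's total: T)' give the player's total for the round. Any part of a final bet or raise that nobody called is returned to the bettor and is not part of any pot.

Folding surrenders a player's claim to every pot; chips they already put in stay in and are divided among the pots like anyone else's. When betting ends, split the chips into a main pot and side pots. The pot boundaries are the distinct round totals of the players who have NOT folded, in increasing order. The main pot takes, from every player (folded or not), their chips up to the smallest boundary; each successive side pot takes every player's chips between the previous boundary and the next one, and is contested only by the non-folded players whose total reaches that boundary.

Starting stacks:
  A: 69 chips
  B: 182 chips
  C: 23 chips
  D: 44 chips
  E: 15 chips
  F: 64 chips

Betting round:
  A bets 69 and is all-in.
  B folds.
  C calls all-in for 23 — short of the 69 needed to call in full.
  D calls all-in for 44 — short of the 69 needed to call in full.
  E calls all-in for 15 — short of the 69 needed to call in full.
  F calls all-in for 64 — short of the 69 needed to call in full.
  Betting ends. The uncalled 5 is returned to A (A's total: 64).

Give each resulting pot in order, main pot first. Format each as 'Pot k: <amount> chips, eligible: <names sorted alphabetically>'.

Contributions (after 5 returned to A): A=64, C=23, D=44, E=15, F=64
Folded: B
Pot levels (distinct totals of non-folded players): 15, 23, 44, 64
Layer 1-15: 15 each from A, C, D, E, F = 15*5 = 75 chips; eligible A, C, D, E, F
Layer 16-23: 8 each from A, C, D, F = 8*4 = 32 chips; eligible A, C, D, F
Layer 24-44: 21 each from A, D, F = 21*3 = 63 chips; eligible A, D, F
Layer 45-64: 20 each from A, F = 20*2 = 40 chips; eligible A, F

Pot 1: 75 chips, eligible: A, C, D, E, F
Pot 2: 32 chips, eligible: A, C, D, F
Pot 3: 63 chips, eligible: A, D, F
Pot 4: 40 chips, eligible: A, F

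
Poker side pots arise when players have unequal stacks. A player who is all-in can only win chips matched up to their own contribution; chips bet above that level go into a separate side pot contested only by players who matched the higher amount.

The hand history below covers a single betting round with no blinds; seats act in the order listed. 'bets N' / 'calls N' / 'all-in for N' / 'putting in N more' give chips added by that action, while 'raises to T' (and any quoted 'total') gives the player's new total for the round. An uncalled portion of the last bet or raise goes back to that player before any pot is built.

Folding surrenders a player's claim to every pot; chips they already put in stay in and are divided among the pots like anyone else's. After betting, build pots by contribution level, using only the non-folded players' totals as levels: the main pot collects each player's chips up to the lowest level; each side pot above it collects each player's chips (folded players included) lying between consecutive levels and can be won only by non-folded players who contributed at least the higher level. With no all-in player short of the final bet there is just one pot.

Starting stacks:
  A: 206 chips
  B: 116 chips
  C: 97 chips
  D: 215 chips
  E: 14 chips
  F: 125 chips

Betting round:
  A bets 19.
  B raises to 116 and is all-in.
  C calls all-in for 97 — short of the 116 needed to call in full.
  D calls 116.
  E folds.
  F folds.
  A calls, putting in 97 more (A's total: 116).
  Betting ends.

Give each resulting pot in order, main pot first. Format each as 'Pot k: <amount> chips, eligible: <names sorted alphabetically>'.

Pot 1: 388 chips, eligible: A, B, C, D
Pot 2: 57 chips, eligible: A, B, D

Derivation:
Contributions: A=116, B=116, C=97, D=116
Folded: E, F
Pot levels (distinct totals of non-folded players): 97, 116
Layer 1-97: 97 each from A, B, C, D = 97*4 = 388 chips; eligible A, B, C, D
Layer 98-116: 19 each from A, B, D = 19*3 = 57 chips; eligible A, B, D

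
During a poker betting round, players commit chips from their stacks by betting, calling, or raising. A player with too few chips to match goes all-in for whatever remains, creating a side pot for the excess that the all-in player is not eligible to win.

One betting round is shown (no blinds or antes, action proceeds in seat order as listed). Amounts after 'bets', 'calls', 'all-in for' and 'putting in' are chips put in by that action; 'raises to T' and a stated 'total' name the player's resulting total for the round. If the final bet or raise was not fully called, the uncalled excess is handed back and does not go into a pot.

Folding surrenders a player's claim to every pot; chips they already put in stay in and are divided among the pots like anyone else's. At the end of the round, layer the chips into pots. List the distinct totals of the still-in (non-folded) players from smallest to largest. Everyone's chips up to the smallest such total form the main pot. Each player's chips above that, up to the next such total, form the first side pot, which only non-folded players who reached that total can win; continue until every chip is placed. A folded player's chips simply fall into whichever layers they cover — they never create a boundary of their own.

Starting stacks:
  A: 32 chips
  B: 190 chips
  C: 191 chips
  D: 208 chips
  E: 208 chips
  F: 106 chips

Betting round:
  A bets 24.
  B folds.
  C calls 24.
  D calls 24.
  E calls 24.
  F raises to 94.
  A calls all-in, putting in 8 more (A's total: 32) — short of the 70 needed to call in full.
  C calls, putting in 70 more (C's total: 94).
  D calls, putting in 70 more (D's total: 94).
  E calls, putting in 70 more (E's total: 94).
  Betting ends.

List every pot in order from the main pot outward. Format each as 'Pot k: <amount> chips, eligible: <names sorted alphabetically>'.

Contributions: A=32, C=94, D=94, E=94, F=94
Folded: B
Pot levels (distinct totals of non-folded players): 32, 94
Layer 1-32: 32 each from A, C, D, E, F = 32*5 = 160 chips; eligible A, C, D, E, F
Layer 33-94: 62 each from C, D, E, F = 62*4 = 248 chips; eligible C, D, E, F

Pot 1: 160 chips, eligible: A, C, D, E, F
Pot 2: 248 chips, eligible: C, D, E, F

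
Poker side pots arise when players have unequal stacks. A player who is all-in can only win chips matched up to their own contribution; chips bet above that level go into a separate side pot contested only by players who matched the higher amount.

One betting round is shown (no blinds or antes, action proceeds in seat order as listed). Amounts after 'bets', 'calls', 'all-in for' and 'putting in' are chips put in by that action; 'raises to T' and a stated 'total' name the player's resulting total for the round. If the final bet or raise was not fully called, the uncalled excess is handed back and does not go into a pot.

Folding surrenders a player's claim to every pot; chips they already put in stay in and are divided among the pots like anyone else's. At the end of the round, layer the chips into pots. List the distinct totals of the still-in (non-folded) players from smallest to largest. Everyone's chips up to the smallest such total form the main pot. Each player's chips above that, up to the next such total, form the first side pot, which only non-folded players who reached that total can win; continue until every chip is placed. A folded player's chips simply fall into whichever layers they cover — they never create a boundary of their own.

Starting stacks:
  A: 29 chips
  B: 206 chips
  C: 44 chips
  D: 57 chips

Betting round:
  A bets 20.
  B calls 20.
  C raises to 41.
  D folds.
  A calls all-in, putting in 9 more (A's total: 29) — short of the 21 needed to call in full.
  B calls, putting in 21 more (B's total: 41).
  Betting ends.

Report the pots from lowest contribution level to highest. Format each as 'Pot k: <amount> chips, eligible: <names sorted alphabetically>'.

Contributions: A=29, B=41, C=41
Folded: D
Pot levels (distinct totals of non-folded players): 29, 41
Layer 1-29: 29 each from A, B, C = 29*3 = 87 chips; eligible A, B, C
Layer 30-41: 12 each from B, C = 12*2 = 24 chips; eligible B, C

Pot 1: 87 chips, eligible: A, B, C
Pot 2: 24 chips, eligible: B, C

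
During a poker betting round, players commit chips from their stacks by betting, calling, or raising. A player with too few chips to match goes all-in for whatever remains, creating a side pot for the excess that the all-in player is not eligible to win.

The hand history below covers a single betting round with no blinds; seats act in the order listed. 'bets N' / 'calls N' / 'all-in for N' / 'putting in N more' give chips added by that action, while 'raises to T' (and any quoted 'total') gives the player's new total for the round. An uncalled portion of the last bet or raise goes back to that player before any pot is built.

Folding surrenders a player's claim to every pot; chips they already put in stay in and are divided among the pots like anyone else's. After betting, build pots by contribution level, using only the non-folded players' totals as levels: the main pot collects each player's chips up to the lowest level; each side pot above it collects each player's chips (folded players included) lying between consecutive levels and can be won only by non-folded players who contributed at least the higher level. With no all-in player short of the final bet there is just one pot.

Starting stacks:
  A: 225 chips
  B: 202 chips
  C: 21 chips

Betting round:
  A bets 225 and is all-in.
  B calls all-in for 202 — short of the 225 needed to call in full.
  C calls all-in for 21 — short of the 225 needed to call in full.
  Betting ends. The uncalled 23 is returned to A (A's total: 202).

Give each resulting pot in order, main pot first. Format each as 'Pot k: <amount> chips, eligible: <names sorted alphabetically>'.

Pot 1: 63 chips, eligible: A, B, C
Pot 2: 362 chips, eligible: A, B

Derivation:
Contributions (after 23 returned to A): A=202, B=202, C=21
Pot levels (distinct totals of non-folded players): 21, 202
Layer 1-21: 21 each from A, B, C = 21*3 = 63 chips; eligible A, B, C
Layer 22-202: 181 each from A, B = 181*2 = 362 chips; eligible A, B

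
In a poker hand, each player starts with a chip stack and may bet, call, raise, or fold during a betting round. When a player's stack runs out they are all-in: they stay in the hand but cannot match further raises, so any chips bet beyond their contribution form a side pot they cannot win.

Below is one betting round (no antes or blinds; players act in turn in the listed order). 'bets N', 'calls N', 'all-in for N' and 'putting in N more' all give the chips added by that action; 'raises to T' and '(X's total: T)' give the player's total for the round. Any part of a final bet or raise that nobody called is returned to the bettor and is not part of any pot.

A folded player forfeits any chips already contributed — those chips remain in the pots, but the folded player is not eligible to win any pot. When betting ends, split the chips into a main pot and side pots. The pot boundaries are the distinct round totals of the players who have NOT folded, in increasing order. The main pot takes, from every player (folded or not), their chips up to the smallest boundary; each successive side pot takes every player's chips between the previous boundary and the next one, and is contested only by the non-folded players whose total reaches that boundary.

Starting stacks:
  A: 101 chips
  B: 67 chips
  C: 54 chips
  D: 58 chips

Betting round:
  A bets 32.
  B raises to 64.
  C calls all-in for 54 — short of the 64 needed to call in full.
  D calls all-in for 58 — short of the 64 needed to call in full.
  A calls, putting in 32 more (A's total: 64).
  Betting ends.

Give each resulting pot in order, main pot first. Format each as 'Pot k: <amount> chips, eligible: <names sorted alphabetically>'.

Contributions: A=64, B=64, C=54, D=58
Pot levels (distinct totals of non-folded players): 54, 58, 64
Layer 1-54: 54 each from A, B, C, D = 54*4 = 216 chips; eligible A, B, C, D
Layer 55-58: 4 each from A, B, D = 4*3 = 12 chips; eligible A, B, D
Layer 59-64: 6 each from A, B = 6*2 = 12 chips; eligible A, B

Pot 1: 216 chips, eligible: A, B, C, D
Pot 2: 12 chips, eligible: A, B, D
Pot 3: 12 chips, eligible: A, B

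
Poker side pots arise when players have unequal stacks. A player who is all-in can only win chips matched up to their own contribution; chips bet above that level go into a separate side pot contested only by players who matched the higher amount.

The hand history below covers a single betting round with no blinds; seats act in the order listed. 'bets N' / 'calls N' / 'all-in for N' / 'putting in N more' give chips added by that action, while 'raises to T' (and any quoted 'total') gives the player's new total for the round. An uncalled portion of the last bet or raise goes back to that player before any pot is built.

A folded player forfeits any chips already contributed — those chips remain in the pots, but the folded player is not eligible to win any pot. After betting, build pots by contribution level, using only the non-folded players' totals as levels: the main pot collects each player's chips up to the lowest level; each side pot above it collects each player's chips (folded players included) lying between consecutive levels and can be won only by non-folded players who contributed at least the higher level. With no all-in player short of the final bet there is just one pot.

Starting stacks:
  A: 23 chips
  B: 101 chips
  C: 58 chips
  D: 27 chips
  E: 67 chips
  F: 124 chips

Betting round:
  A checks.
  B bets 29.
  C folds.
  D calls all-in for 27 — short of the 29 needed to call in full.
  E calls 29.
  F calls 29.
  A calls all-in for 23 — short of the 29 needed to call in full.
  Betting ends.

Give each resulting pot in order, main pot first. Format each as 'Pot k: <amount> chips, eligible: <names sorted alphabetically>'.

Pot 1: 115 chips, eligible: A, B, D, E, F
Pot 2: 16 chips, eligible: B, D, E, F
Pot 3: 6 chips, eligible: B, E, F

Derivation:
Contributions: A=23, B=29, D=27, E=29, F=29
Folded: C
Pot levels (distinct totals of non-folded players): 23, 27, 29
Layer 1-23: 23 each from A, B, D, E, F = 23*5 = 115 chips; eligible A, B, D, E, F
Layer 24-27: 4 each from B, D, E, F = 4*4 = 16 chips; eligible B, D, E, F
Layer 28-29: 2 each from B, E, F = 2*3 = 6 chips; eligible B, E, F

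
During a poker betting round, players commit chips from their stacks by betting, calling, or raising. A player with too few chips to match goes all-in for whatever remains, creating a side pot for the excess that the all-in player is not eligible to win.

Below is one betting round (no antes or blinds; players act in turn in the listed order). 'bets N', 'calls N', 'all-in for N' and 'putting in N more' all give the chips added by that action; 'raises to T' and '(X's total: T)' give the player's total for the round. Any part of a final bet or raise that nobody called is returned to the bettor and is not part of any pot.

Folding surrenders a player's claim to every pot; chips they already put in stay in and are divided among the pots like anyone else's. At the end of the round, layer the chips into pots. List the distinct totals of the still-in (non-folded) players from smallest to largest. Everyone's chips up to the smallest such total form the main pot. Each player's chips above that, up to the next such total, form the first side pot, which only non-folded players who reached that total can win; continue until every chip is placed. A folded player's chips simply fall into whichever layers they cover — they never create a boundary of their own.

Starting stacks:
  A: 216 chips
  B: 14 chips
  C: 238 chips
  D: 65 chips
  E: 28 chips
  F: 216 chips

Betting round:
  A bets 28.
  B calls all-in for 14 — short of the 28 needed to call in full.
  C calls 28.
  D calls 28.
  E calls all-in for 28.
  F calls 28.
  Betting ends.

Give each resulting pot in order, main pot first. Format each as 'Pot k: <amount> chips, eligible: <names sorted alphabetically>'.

Pot 1: 84 chips, eligible: A, B, C, D, E, F
Pot 2: 70 chips, eligible: A, C, D, E, F

Derivation:
Contributions: A=28, B=14, C=28, D=28, E=28, F=28
Pot levels (distinct totals of non-folded players): 14, 28
Layer 1-14: 14 each from A, B, C, D, E, F = 14*6 = 84 chips; eligible A, B, C, D, E, F
Layer 15-28: 14 each from A, C, D, E, F = 14*5 = 70 chips; eligible A, C, D, E, F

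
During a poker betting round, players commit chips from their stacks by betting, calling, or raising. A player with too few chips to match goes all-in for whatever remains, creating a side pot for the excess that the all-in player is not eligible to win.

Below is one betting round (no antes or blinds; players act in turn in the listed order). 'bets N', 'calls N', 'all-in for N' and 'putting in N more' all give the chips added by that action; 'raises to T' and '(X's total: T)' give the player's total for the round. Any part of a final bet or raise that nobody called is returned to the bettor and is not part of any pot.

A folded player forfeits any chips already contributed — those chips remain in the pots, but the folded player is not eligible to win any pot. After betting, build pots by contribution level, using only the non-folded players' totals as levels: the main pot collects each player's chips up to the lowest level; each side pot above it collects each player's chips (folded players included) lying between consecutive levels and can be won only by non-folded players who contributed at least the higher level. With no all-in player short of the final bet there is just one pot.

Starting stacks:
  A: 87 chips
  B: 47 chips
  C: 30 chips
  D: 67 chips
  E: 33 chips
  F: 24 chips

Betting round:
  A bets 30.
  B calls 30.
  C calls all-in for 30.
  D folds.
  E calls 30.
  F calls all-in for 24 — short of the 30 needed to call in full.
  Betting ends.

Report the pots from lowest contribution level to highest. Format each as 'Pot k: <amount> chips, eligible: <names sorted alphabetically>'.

Pot 1: 120 chips, eligible: A, B, C, E, F
Pot 2: 24 chips, eligible: A, B, C, E

Derivation:
Contributions: A=30, B=30, C=30, E=30, F=24
Folded: D
Pot levels (distinct totals of non-folded players): 24, 30
Layer 1-24: 24 each from A, B, C, E, F = 24*5 = 120 chips; eligible A, B, C, E, F
Layer 25-30: 6 each from A, B, C, E = 6*4 = 24 chips; eligible A, B, C, E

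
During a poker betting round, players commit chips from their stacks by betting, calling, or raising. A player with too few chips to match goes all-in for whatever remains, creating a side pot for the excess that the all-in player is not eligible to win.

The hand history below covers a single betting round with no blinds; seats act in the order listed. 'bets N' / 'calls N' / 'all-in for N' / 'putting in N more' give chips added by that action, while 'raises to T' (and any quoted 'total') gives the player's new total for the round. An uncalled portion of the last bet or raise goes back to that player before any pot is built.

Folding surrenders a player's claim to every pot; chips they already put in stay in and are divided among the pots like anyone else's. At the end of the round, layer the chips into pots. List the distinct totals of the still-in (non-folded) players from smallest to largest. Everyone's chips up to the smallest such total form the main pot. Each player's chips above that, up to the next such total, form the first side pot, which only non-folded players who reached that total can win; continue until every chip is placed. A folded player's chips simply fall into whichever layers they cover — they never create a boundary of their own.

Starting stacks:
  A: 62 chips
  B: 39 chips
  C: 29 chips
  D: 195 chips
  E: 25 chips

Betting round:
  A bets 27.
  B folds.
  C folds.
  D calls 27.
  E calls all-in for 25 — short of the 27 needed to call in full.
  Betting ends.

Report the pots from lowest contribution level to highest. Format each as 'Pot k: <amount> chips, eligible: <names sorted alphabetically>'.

Contributions: A=27, D=27, E=25
Folded: B, C
Pot levels (distinct totals of non-folded players): 25, 27
Layer 1-25: 25 each from A, D, E = 25*3 = 75 chips; eligible A, D, E
Layer 26-27: 2 each from A, D = 2*2 = 4 chips; eligible A, D

Pot 1: 75 chips, eligible: A, D, E
Pot 2: 4 chips, eligible: A, D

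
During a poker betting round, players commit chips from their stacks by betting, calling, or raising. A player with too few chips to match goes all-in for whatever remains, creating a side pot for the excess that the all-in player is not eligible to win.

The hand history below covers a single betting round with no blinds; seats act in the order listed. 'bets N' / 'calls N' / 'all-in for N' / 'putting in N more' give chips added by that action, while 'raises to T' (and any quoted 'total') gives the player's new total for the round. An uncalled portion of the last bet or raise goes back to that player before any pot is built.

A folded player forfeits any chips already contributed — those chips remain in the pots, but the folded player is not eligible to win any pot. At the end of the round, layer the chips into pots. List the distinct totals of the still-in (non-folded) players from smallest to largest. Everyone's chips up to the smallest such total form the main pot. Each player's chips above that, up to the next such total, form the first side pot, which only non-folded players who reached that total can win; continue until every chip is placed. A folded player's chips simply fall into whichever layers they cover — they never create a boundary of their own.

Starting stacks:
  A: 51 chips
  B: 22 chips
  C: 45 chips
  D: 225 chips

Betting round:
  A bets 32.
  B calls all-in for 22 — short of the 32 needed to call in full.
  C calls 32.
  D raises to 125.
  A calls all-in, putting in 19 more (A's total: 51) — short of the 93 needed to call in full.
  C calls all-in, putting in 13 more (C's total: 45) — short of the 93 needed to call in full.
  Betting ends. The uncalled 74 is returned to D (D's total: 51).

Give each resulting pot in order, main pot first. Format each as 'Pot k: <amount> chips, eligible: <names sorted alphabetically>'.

Pot 1: 88 chips, eligible: A, B, C, D
Pot 2: 69 chips, eligible: A, C, D
Pot 3: 12 chips, eligible: A, D

Derivation:
Contributions (after 74 returned to D): A=51, B=22, C=45, D=51
Pot levels (distinct totals of non-folded players): 22, 45, 51
Layer 1-22: 22 each from A, B, C, D = 22*4 = 88 chips; eligible A, B, C, D
Layer 23-45: 23 each from A, C, D = 23*3 = 69 chips; eligible A, C, D
Layer 46-51: 6 each from A, D = 6*2 = 12 chips; eligible A, D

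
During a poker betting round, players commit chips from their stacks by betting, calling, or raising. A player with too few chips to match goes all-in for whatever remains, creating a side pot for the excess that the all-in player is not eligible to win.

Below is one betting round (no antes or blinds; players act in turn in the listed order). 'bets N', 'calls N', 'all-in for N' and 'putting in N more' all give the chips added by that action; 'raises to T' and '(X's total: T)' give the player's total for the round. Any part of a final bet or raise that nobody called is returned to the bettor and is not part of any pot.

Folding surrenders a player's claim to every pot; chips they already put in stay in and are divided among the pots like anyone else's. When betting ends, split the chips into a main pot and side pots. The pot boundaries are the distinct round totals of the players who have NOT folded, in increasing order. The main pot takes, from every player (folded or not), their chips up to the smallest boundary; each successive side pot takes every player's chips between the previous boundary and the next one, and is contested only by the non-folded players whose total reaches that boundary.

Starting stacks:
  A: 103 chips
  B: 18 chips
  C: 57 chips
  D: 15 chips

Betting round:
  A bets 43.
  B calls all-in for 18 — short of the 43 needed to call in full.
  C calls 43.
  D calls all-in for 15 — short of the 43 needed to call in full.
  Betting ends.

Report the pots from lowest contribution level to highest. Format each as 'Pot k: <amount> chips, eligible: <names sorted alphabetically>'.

Pot 1: 60 chips, eligible: A, B, C, D
Pot 2: 9 chips, eligible: A, B, C
Pot 3: 50 chips, eligible: A, C

Derivation:
Contributions: A=43, B=18, C=43, D=15
Pot levels (distinct totals of non-folded players): 15, 18, 43
Layer 1-15: 15 each from A, B, C, D = 15*4 = 60 chips; eligible A, B, C, D
Layer 16-18: 3 each from A, B, C = 3*3 = 9 chips; eligible A, B, C
Layer 19-43: 25 each from A, C = 25*2 = 50 chips; eligible A, C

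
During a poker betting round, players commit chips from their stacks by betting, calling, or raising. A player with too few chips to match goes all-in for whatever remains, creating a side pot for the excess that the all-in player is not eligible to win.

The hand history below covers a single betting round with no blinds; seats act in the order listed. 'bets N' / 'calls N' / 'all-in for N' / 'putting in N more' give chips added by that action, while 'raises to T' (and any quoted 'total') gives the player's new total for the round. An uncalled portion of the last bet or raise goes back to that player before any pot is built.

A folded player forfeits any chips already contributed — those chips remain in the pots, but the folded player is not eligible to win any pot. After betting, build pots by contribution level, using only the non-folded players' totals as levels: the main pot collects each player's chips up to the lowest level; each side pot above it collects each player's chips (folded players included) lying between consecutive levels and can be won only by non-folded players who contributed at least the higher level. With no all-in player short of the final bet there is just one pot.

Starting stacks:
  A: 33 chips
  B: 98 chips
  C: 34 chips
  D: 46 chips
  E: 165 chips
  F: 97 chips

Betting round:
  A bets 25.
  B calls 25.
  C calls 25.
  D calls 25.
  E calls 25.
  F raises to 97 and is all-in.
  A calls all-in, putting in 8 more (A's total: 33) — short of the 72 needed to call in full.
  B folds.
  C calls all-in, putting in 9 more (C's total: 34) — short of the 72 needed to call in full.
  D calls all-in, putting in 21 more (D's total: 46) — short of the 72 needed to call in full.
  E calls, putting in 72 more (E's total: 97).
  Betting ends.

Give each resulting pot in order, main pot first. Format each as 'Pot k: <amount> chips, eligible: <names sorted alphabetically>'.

Pot 1: 190 chips, eligible: A, C, D, E, F
Pot 2: 4 chips, eligible: C, D, E, F
Pot 3: 36 chips, eligible: D, E, F
Pot 4: 102 chips, eligible: E, F

Derivation:
Contributions: A=33, B=25, C=34, D=46, E=97, F=97
Folded: B
Pot levels (distinct totals of non-folded players): 33, 34, 46, 97
Layer 1-33: A 33 + B 25 + C 33 + D 33 + E 33 + F 33 = 190 chips; eligible A, C, D, E, F
Layer 34-34: 1 each from C, D, E, F = 1*4 = 4 chips; eligible C, D, E, F
Layer 35-46: 12 each from D, E, F = 12*3 = 36 chips; eligible D, E, F
Layer 47-97: 51 each from E, F = 51*2 = 102 chips; eligible E, F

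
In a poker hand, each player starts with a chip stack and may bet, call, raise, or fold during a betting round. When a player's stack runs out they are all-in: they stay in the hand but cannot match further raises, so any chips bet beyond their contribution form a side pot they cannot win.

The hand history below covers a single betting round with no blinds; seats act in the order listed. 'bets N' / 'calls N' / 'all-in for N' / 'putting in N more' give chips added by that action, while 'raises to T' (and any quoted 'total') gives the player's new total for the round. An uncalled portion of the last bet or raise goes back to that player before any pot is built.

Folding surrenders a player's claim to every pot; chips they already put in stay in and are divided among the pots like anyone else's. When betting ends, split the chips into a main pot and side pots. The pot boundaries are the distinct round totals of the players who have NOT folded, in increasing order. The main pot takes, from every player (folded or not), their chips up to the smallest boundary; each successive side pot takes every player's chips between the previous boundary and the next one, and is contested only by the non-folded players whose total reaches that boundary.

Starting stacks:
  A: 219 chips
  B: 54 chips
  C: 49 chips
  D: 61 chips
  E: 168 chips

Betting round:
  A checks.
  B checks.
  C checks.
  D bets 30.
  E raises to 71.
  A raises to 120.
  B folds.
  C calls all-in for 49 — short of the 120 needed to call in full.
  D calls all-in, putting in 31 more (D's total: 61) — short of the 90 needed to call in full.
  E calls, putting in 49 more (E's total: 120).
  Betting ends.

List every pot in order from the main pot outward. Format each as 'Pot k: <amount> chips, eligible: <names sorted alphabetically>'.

Pot 1: 196 chips, eligible: A, C, D, E
Pot 2: 36 chips, eligible: A, D, E
Pot 3: 118 chips, eligible: A, E

Derivation:
Contributions: A=120, C=49, D=61, E=120
Folded: B
Pot levels (distinct totals of non-folded players): 49, 61, 120
Layer 1-49: 49 each from A, C, D, E = 49*4 = 196 chips; eligible A, C, D, E
Layer 50-61: 12 each from A, D, E = 12*3 = 36 chips; eligible A, D, E
Layer 62-120: 59 each from A, E = 59*2 = 118 chips; eligible A, E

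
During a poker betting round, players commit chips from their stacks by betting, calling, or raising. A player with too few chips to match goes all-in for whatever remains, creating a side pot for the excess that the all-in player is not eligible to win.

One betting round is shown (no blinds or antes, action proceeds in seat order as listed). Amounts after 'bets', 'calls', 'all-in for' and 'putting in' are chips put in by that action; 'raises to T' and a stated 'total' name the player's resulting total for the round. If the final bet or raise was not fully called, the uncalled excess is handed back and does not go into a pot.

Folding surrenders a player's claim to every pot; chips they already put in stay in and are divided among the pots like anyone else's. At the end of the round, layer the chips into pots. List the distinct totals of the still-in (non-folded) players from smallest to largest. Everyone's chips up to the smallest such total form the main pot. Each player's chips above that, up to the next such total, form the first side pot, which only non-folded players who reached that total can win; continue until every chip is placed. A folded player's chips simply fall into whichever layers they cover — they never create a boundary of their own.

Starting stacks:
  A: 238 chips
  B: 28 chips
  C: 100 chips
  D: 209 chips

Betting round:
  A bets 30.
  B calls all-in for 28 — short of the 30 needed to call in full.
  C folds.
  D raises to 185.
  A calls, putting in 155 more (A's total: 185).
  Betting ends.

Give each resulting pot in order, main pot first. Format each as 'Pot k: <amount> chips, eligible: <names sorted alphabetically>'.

Pot 1: 84 chips, eligible: A, B, D
Pot 2: 314 chips, eligible: A, D

Derivation:
Contributions: A=185, B=28, D=185
Folded: C
Pot levels (distinct totals of non-folded players): 28, 185
Layer 1-28: 28 each from A, B, D = 28*3 = 84 chips; eligible A, B, D
Layer 29-185: 157 each from A, D = 157*2 = 314 chips; eligible A, D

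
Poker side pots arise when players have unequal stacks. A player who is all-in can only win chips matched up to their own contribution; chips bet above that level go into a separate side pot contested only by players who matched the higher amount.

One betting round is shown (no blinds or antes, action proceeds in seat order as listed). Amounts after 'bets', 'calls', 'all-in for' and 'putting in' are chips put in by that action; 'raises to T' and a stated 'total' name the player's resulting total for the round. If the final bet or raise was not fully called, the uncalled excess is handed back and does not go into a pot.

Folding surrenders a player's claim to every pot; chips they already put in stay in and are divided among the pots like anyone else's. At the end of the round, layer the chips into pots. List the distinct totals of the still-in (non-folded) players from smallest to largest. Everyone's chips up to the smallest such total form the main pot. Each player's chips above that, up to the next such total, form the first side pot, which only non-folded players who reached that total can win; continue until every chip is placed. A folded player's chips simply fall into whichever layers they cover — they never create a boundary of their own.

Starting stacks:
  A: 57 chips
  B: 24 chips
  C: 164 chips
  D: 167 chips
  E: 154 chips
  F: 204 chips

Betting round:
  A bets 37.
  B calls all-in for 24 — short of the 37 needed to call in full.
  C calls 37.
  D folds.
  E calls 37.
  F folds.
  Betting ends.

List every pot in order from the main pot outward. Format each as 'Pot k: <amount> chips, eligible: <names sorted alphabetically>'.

Pot 1: 96 chips, eligible: A, B, C, E
Pot 2: 39 chips, eligible: A, C, E

Derivation:
Contributions: A=37, B=24, C=37, E=37
Folded: D, F
Pot levels (distinct totals of non-folded players): 24, 37
Layer 1-24: 24 each from A, B, C, E = 24*4 = 96 chips; eligible A, B, C, E
Layer 25-37: 13 each from A, C, E = 13*3 = 39 chips; eligible A, C, E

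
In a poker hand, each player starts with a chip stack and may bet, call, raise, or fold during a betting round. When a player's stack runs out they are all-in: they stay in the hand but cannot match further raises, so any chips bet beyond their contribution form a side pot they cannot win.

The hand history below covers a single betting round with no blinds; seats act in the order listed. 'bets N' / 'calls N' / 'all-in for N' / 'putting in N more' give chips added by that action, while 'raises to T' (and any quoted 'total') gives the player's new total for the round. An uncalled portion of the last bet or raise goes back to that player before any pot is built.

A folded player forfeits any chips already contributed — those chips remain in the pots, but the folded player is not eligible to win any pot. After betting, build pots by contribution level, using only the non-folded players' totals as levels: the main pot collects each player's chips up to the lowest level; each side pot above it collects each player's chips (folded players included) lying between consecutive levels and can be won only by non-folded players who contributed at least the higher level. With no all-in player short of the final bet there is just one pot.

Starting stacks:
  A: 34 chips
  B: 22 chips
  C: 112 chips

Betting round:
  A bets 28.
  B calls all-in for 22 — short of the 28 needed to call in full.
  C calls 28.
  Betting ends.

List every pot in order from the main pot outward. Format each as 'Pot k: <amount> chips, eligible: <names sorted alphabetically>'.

Contributions: A=28, B=22, C=28
Pot levels (distinct totals of non-folded players): 22, 28
Layer 1-22: 22 each from A, B, C = 22*3 = 66 chips; eligible A, B, C
Layer 23-28: 6 each from A, C = 6*2 = 12 chips; eligible A, C

Pot 1: 66 chips, eligible: A, B, C
Pot 2: 12 chips, eligible: A, C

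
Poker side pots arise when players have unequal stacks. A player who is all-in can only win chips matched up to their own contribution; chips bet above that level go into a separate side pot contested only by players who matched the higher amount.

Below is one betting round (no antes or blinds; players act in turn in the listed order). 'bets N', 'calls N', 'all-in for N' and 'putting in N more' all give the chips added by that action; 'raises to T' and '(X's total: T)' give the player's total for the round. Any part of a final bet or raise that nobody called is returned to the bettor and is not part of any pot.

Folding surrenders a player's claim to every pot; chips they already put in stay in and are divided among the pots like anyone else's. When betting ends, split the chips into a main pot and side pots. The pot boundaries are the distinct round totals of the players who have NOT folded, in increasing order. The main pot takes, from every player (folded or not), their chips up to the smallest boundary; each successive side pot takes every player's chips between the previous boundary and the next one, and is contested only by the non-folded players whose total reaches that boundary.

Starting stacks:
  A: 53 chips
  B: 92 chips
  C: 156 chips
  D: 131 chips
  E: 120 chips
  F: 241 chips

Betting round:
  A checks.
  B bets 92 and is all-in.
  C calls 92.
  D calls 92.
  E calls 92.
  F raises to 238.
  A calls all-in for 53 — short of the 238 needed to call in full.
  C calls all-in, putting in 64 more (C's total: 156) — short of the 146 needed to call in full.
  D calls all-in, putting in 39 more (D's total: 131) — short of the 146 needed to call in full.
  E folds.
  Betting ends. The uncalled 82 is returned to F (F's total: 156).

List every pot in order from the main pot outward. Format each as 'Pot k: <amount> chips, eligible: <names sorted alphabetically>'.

Pot 1: 318 chips, eligible: A, B, C, D, F
Pot 2: 195 chips, eligible: B, C, D, F
Pot 3: 117 chips, eligible: C, D, F
Pot 4: 50 chips, eligible: C, F

Derivation:
Contributions (after 82 returned to F): A=53, B=92, C=156, D=131, E=92, F=156
Folded: E
Pot levels (distinct totals of non-folded players): 53, 92, 131, 156
Layer 1-53: 53 each from A, B, C, D, E, F = 53*6 = 318 chips; eligible A, B, C, D, F
Layer 54-92: 39 each from B, C, D, E, F = 39*5 = 195 chips; eligible B, C, D, F
Layer 93-131: 39 each from C, D, F = 39*3 = 117 chips; eligible C, D, F
Layer 132-156: 25 each from C, F = 25*2 = 50 chips; eligible C, F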